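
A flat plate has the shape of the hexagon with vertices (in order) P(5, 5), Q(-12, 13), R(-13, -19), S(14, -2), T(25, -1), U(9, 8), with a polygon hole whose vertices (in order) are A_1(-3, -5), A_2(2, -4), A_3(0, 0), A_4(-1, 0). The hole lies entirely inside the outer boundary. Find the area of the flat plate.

Outer boundary:
Σ = (125) + (397) + (292) + (36) + (209) + (5) = 1064
Area = |Σ|/2 = 532.
Hole:
Σ = (22) + (0) + (0) + (5) = 27
Area = |Σ|/2 = 13.5.
Net area = 532 − 13.5 = 518.5.

518.5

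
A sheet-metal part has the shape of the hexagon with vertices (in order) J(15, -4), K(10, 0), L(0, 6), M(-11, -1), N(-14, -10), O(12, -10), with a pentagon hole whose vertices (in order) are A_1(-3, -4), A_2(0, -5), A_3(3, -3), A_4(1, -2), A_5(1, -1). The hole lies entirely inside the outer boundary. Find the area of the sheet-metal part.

Outer boundary:
Cross-terms: 40, 60, 66, 96, 260, 102  ⇒  Σ = 624
Area = |Σ|/2 = 312.
Hole:
Apply the surveyor's formula: 2A = Σ (x_i·y_{i+1} − x_{i+1}·y_i), indices taken mod 5.
Cross-terms: 15, 15, -3, 1, -7  ⇒  Σ = 21
Area = |Σ|/2 = 10.5.
Net area = 312 − 10.5 = 301.5.

301.5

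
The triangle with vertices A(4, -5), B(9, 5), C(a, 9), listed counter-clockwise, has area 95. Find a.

Write out the shoelace sum; only the two edges meeting at C involve a:
2·Area = [(9·9 − a·5) + (a·(-5) − 4·9)] + 65
       = -10·a + 110 = 190
⇒ a = -8.

-8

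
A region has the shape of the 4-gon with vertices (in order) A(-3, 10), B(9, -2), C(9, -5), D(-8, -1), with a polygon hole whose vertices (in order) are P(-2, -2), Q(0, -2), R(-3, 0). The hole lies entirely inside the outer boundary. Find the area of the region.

119.5

Outer boundary:
Apply the surveyor's formula: 2A = Σ (x_i·y_{i+1} − x_{i+1}·y_i), indices taken mod 4.
A→B: (-3)(-2) − (9)(10) = -84
B→C: (9)(-5) − (9)(-2) = -27
C→D: (9)(-1) − (-8)(-5) = -49
D→A: (-8)(10) − (-3)(-1) = -83
Σ = -243
Area = |Σ|/2 = 121.5.
Hole:
Apply the surveyor's formula: 2A = Σ (x_i·y_{i+1} − x_{i+1}·y_i), indices taken mod 3.
Σ = (4) + (-6) + (6) = 4
Area = |Σ|/2 = 2.
Net area = 121.5 − 2 = 119.5.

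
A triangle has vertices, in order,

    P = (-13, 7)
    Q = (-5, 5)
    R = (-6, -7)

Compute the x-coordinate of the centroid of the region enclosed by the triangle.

-8

Apply Gauss's area formula. First the cross-terms c_i = x_i·y_{i+1} − x_{i+1}·y_i:
  -30, 65, -133  ⇒  2A = -98, A = -49.
Then Σ (x_i + x_{i+1})·c_i = 2352, so x̄ = 2352 / (6·(-49)) = -8.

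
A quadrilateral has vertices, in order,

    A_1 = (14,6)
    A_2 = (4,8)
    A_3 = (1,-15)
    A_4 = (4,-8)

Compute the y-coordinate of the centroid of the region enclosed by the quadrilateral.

Apply the shoelace formula. First the cross-terms c_i = x_i·y_{i+1} − x_{i+1}·y_i:
  88, -68, 52, 136  ⇒  2A = 208, A = 104.
Then Σ (y_i + y_{i+1})·c_i = 240, so ȳ = 240 / (6·104) = 5/13.

5/13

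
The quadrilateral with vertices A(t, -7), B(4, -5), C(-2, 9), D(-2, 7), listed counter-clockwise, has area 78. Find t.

The doubled signed area Σ (x_i y_{i+1} − x_{i+1} y_i) is linear in t.
With t=0 it equals 72; the coefficient of t is -12 (from the two edges through A).
So -12·t + 72 = 2·78 = 156 ⇒ t = -7.

-7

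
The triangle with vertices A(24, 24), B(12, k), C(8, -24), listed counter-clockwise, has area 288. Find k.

24

The doubled signed area Σ (x_i y_{i+1} − x_{i+1} y_i) is linear in k.
With k=0 it equals 192; the coefficient of k is 16 (from the two edges through B).
So 16·k + 192 = 2·288 = 576 ⇒ k = 24.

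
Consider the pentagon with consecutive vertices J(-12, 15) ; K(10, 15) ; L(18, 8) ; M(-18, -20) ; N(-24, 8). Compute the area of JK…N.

Apply the shoelace formula: 2A = Σ (x_i·y_{i+1} − x_{i+1}·y_i), indices taken mod 5.
Σ = (-330) + (-190) + (-216) + (-624) + (-264) = -1624
Area = |Σ|/2 = 812.

812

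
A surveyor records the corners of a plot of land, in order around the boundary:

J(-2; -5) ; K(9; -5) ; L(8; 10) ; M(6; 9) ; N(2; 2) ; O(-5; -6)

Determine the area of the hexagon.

101

Apply the surveyor's formula: 2A = Σ (x_i·y_{i+1} − x_{i+1}·y_i), indices taken mod 6.
Σ = (55) + (130) + (12) + (-6) + (-2) + (13) = 202
Area = |Σ|/2 = 101.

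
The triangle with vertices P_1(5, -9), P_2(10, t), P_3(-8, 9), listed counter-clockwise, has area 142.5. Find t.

6

The doubled signed area Σ (x_i y_{i+1} − x_{i+1} y_i) is linear in t.
With t=0 it equals 207; the coefficient of t is 13 (from the two edges through P_2).
So 13·t + 207 = 2·142.5 = 285 ⇒ t = 6.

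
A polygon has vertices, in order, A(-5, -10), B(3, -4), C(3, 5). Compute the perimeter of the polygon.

36

|AB| = √((8)² + (6)²) = √100 = 10
|BC| = √((0)² + (9)²) = √81 = 9
|CA| = √((-8)² + (-15)²) = √289 = 17
Perimeter = 10 + 9 + 17 = 36.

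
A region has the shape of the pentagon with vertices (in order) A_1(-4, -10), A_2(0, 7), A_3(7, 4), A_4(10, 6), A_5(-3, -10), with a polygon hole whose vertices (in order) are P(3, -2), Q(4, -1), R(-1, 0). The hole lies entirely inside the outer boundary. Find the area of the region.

80.5

Outer boundary:
Apply the surveyor's formula: 2A = Σ (x_i·y_{i+1} − x_{i+1}·y_i), indices taken mod 5.
A_1→A_2: (-4)(7) − (0)(-10) = -28
A_2→A_3: (0)(4) − (7)(7) = -49
A_3→A_4: (7)(6) − (10)(4) = 2
A_4→A_5: (10)(-10) − (-3)(6) = -82
A_5→A_1: (-3)(-10) − (-4)(-10) = -10
Σ = -167
Area = |Σ|/2 = 83.5.
Hole:
P→Q: (3)(-1) − (4)(-2) = 5
Q→R: (4)(0) − (-1)(-1) = -1
R→P: (-1)(-2) − (3)(0) = 2
Σ = 6
Area = |Σ|/2 = 3.
Net area = 83.5 − 3 = 80.5.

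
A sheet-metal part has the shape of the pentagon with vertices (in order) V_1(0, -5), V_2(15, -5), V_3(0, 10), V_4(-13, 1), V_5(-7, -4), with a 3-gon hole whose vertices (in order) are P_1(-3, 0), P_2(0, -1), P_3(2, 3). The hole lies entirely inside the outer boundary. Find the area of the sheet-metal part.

217.5

Outer boundary:
Apply the shoelace (surveyor's) formula: 2A = Σ (x_i·y_{i+1} − x_{i+1}·y_i), indices taken mod 5.
Σ = (75) + (150) + (130) + (59) + (35) = 449
Area = |Σ|/2 = 224.5.
Hole:
Σ = (3) + (2) + (9) = 14
Area = |Σ|/2 = 7.
Net area = 224.5 − 7 = 217.5.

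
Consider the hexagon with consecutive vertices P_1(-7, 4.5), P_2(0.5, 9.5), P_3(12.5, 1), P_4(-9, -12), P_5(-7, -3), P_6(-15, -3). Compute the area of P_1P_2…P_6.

248.75

Apply the shoelace (surveyor's) formula: 2A = Σ (x_i·y_{i+1} − x_{i+1}·y_i), indices taken mod 6.
P_1→P_2: (-7)(9.5) − (0.5)(4.5) = -68.75
P_2→P_3: (0.5)(1) − (12.5)(9.5) = -118.25
P_3→P_4: (12.5)(-12) − (-9)(1) = -141
P_4→P_5: (-9)(-3) − (-7)(-12) = -57
P_5→P_6: (-7)(-3) − (-15)(-3) = -24
P_6→P_1: (-15)(4.5) − (-7)(-3) = -88.5
Σ = -497.5
Area = |Σ|/2 = 248.75.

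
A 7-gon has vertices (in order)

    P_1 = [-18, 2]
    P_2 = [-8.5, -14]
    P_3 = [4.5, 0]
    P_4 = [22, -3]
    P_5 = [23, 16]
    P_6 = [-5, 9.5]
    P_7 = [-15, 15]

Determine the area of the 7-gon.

672.75

Cross-terms: 269, 63, -13.5, 421, 298.5, 67.5, 240  ⇒  Σ = 1345.5
Area = |Σ|/2 = 672.75.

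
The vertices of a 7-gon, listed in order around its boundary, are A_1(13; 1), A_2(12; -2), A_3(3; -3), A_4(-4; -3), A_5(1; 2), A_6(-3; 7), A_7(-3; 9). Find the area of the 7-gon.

103.5

Σ = (-38) + (-30) + (-21) + (-5) + (13) + (-6) + (-120) = -207
Area = |Σ|/2 = 103.5.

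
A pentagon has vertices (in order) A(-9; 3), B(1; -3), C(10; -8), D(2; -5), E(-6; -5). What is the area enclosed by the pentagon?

Apply the shoelace (surveyor's) formula: 2A = Σ (x_i·y_{i+1} − x_{i+1}·y_i), indices taken mod 5.
Cross-terms: 24, 22, -34, -40, -63  ⇒  Σ = -91
Area = |Σ|/2 = 45.5.

45.5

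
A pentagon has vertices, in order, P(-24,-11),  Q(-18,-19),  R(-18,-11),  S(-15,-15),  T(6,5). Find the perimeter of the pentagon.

|PQ| = √((6)² + (-8)²) = √100 = 10
|QR| = √((0)² + (8)²) = √64 = 8
|RS| = √((3)² + (-4)²) = √25 = 5
|ST| = √((21)² + (20)²) = √841 = 29
|TP| = √((-30)² + (-16)²) = √1156 = 34
Perimeter = 10 + 8 + 5 + 29 + 34 = 86.

86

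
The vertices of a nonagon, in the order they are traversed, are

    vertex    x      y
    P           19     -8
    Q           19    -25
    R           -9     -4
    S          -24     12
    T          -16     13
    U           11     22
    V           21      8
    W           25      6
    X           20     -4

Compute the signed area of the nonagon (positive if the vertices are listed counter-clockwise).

-1097.5

Σ = (-323) + (-301) + (-204) + (-120) + (-495) + (-374) + (-74) + (-220) + (-84) = -2195
Signed area = Σ/2 = -1097.5 (negative ⇒ clockwise traversal).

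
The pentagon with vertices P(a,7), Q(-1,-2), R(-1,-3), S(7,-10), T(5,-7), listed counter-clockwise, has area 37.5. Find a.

The doubled signed area Σ (x_i y_{i+1} − x_{i+1} y_i) is linear in a.
With a=0 it equals 75; the coefficient of a is 5 (from the two edges through P).
So 5·a + 75 = 2·37.5 = 75 ⇒ a = 0.

0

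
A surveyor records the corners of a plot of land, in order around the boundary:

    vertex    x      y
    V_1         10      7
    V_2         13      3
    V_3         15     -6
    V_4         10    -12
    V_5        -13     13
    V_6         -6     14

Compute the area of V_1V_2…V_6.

308

Apply the surveyor's formula: 2A = Σ (x_i·y_{i+1} − x_{i+1}·y_i), indices taken mod 6.
Cross-terms: -61, -123, -120, -26, -104, -182  ⇒  Σ = -616
Area = |Σ|/2 = 308.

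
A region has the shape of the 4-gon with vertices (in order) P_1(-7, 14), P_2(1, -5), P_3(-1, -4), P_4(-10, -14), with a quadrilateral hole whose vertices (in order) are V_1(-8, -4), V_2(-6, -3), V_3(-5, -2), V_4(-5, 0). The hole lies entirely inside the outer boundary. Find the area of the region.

Outer boundary:
Σ = (21) + (-9) + (-26) + (-238) = -252
Area = |Σ|/2 = 126.
Hole:
Apply the shoelace formula: 2A = Σ (x_i·y_{i+1} − x_{i+1}·y_i), indices taken mod 4.
V_1→V_2: (-8)(-3) − (-6)(-4) = 0
V_2→V_3: (-6)(-2) − (-5)(-3) = -3
V_3→V_4: (-5)(0) − (-5)(-2) = -10
V_4→V_1: (-5)(-4) − (-8)(0) = 20
Σ = 7
Area = |Σ|/2 = 3.5.
Net area = 126 − 3.5 = 122.5.

122.5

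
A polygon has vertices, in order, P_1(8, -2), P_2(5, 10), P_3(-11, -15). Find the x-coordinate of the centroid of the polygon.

2/3

Apply Gauss's area formula. First the cross-terms c_i = x_i·y_{i+1} − x_{i+1}·y_i:
  90, 35, 142  ⇒  2A = 267, A = 133.5.
Then Σ (x_i + x_{i+1})·c_i = 534, so x̄ = 534 / (6·133.5) = 2/3.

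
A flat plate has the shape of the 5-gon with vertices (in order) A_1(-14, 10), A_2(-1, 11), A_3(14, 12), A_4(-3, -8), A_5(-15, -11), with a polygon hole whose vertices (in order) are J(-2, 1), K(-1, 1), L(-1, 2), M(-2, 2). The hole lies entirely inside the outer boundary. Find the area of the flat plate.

387.5

Outer boundary:
Cross-terms: -144, -166, -76, -87, -304  ⇒  Σ = -777
Area = |Σ|/2 = 388.5.
Hole:
Apply Gauss's area formula: 2A = Σ (x_i·y_{i+1} − x_{i+1}·y_i), indices taken mod 4.
J→K: (-2)(1) − (-1)(1) = -1
K→L: (-1)(2) − (-1)(1) = -1
L→M: (-1)(2) − (-2)(2) = 2
M→J: (-2)(1) − (-2)(2) = 2
Σ = 2
Area = |Σ|/2 = 1.
Net area = 388.5 − 1 = 387.5.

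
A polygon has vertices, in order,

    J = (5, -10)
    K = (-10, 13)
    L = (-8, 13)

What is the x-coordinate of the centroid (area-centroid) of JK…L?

-13/3

Apply the shoelace (surveyor's) formula. First the cross-terms c_i = x_i·y_{i+1} − x_{i+1}·y_i:
  -35, -26, 15  ⇒  2A = -46, A = -23.
Then Σ (x_i + x_{i+1})·c_i = 598, so x̄ = 598 / (6·(-23)) = -13/3.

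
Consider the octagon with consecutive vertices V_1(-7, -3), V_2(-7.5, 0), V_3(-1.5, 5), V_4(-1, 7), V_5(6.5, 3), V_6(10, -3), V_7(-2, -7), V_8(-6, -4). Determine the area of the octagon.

141.75

Σ = (-22.5) + (-37.5) + (-5.5) + (-48.5) + (-49.5) + (-76) + (-34) + (-10) = -283.5
Area = |Σ|/2 = 141.75.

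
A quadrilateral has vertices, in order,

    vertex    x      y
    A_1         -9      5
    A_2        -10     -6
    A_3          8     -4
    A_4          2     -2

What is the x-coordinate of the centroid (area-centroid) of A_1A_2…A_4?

Apply Gauss's area formula. First the cross-terms c_i = x_i·y_{i+1} − x_{i+1}·y_i:
  104, 88, -8, -8  ⇒  2A = 176, A = 88.
Then Σ (x_i + x_{i+1})·c_i = -2176, so x̄ = -2176 / (6·88) = -136/33.

-136/33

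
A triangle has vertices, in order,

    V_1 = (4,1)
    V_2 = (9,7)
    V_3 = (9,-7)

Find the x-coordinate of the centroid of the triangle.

22/3

Apply Gauss's area formula. First the cross-terms c_i = x_i·y_{i+1} − x_{i+1}·y_i:
  19, -126, 37  ⇒  2A = -70, A = -35.
Then Σ (x_i + x_{i+1})·c_i = -1540, so x̄ = -1540 / (6·(-35)) = 22/3.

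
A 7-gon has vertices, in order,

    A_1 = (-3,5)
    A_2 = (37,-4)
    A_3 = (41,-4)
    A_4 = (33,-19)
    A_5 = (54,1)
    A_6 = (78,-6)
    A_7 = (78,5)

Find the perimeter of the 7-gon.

|A_1A_2| = √((40)² + (-9)²) = √1681 = 41
|A_2A_3| = √((4)² + (0)²) = √16 = 4
|A_3A_4| = √((-8)² + (-15)²) = √289 = 17
|A_4A_5| = √((21)² + (20)²) = √841 = 29
|A_5A_6| = √((24)² + (-7)²) = √625 = 25
|A_6A_7| = √((0)² + (11)²) = √121 = 11
|A_7A_1| = √((-81)² + (0)²) = √6561 = 81
Perimeter = 41 + 4 + 17 + 29 + 25 + 11 + 81 = 208.

208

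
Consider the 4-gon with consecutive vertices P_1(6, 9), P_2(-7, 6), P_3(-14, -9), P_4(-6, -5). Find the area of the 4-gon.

119

Cross-terms: 99, 147, 16, -24  ⇒  Σ = 238
Area = |Σ|/2 = 119.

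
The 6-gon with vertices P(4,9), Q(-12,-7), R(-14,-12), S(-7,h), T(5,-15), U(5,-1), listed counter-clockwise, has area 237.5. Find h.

The doubled signed area Σ (x_i y_{i+1} − x_{i+1} y_i) is linear in h.
With h=0 it equals 266; the coefficient of h is -19 (from the two edges through S).
So -19·h + 266 = 2·237.5 = 475 ⇒ h = -11.

-11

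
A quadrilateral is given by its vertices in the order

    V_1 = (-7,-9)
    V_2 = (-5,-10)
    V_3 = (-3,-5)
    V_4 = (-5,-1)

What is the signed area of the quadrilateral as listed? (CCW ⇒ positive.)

Apply the shoelace (surveyor's) formula: 2A = Σ (x_i·y_{i+1} − x_{i+1}·y_i), indices taken mod 4.
V_1→V_2: (-7)(-10) − (-5)(-9) = 25
V_2→V_3: (-5)(-5) − (-3)(-10) = -5
V_3→V_4: (-3)(-1) − (-5)(-5) = -22
V_4→V_1: (-5)(-9) − (-7)(-1) = 38
Σ = 36
Signed area = Σ/2 = 18 (positive ⇒ counter-clockwise traversal).

18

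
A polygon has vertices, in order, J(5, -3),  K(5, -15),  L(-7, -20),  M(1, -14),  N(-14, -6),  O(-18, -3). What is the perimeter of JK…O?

80

|JK| = √((0)² + (-12)²) = √144 = 12
|KL| = √((-12)² + (-5)²) = √169 = 13
|LM| = √((8)² + (6)²) = √100 = 10
|MN| = √((-15)² + (8)²) = √289 = 17
|NO| = √((-4)² + (3)²) = √25 = 5
|OJ| = √((23)² + (0)²) = √529 = 23
Perimeter = 12 + 13 + 10 + 17 + 5 + 23 = 80.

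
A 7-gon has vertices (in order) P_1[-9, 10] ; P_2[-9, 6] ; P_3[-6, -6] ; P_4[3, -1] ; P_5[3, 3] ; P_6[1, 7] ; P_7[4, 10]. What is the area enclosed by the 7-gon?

146

Σ = (36) + (90) + (24) + (12) + (18) + (-18) + (130) = 292
Area = |Σ|/2 = 146.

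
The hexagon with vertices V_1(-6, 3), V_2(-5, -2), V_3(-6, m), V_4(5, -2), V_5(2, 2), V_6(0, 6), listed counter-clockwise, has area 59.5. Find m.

-3

The doubled signed area Σ (x_i y_{i+1} − x_{i+1} y_i) is linear in m.
With m=0 it equals 89; the coefficient of m is -10 (from the two edges through V_3).
So -10·m + 89 = 2·59.5 = 119 ⇒ m = -3.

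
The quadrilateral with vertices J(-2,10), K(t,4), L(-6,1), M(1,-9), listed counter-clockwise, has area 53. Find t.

-5

The doubled signed area Σ (x_i y_{i+1} − x_{i+1} y_i) is linear in t.
With t=0 it equals 61; the coefficient of t is -9 (from the two edges through K).
So -9·t + 61 = 2·53 = 106 ⇒ t = -5.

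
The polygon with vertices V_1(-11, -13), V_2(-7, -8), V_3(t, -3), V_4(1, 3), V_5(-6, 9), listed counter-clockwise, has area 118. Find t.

1

Write out the shoelace sum; only the two edges meeting at V_3 involve t:
2·Area = [((-7)·(-3) − t·(-8)) + (t·3 − 1·(-3))] + 201
       = 11·t + 225 = 236
⇒ t = 1.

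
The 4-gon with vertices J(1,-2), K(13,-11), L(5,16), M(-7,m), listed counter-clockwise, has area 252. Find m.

Write out the shoelace sum; only the two edges meeting at M involve m:
2·Area = [(5·m − (-7)·16) + ((-7)·(-2) − 1·m)] + 278
       = 4·m + 404 = 504
⇒ m = 25.

25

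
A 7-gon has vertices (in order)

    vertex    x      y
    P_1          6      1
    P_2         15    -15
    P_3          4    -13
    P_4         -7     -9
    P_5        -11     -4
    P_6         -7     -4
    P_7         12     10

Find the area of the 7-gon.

Apply the surveyor's formula: 2A = Σ (x_i·y_{i+1} − x_{i+1}·y_i), indices taken mod 7.
Σ = (-105) + (-135) + (-127) + (-71) + (16) + (-22) + (-48) = -492
Area = |Σ|/2 = 246.

246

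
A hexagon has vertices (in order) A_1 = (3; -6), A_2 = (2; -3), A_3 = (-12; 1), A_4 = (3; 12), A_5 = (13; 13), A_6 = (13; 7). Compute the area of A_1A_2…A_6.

236

Apply Gauss's area formula: 2A = Σ (x_i·y_{i+1} − x_{i+1}·y_i), indices taken mod 6.
A_1→A_2: (3)(-3) − (2)(-6) = 3
A_2→A_3: (2)(1) − (-12)(-3) = -34
A_3→A_4: (-12)(12) − (3)(1) = -147
A_4→A_5: (3)(13) − (13)(12) = -117
A_5→A_6: (13)(7) − (13)(13) = -78
A_6→A_1: (13)(-6) − (3)(7) = -99
Σ = -472
Area = |Σ|/2 = 236.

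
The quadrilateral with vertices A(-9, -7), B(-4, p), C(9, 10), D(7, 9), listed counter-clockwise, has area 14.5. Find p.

-3

The doubled signed area Σ (x_i y_{i+1} − x_{i+1} y_i) is linear in p.
With p=0 it equals -25; the coefficient of p is -18 (from the two edges through B).
So -18·p + -25 = 2·14.5 = 29 ⇒ p = -3.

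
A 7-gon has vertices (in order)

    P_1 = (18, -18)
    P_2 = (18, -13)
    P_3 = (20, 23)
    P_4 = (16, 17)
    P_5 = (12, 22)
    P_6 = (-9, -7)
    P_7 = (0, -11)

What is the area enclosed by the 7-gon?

Σ = (90) + (674) + (-28) + (148) + (114) + (99) + (198) = 1295
Area = |Σ|/2 = 647.5.

647.5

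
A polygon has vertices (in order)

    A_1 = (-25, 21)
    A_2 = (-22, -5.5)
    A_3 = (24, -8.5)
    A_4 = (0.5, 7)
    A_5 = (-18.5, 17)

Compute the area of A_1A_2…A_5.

632.625

Cross-terms: 599.5, 319, 172.25, 138, 36.5  ⇒  Σ = 1265.25
Area = |Σ|/2 = 632.625.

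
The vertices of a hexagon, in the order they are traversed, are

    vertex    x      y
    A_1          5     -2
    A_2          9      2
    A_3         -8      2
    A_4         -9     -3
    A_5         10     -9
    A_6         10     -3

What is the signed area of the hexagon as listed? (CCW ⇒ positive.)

Σ = (28) + (34) + (42) + (111) + (60) + (-5) = 270
Signed area = Σ/2 = 135 (positive ⇒ counter-clockwise traversal).

135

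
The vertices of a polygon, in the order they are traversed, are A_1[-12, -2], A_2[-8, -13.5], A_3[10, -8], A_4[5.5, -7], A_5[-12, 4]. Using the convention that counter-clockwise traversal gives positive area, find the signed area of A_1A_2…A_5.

Apply Gauss's area formula: 2A = Σ (x_i·y_{i+1} − x_{i+1}·y_i), indices taken mod 5.
Σ = (146) + (199) + (-26) + (-62) + (72) = 329
Signed area = Σ/2 = 164.5 (positive ⇒ counter-clockwise traversal).

164.5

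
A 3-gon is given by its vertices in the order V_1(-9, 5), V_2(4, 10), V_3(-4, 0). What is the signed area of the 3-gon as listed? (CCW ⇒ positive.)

-45

Apply Gauss's area formula: 2A = Σ (x_i·y_{i+1} − x_{i+1}·y_i), indices taken mod 3.
V_1→V_2: (-9)(10) − (4)(5) = -110
V_2→V_3: (4)(0) − (-4)(10) = 40
V_3→V_1: (-4)(5) − (-9)(0) = -20
Σ = -90
Signed area = Σ/2 = -45 (negative ⇒ clockwise traversal).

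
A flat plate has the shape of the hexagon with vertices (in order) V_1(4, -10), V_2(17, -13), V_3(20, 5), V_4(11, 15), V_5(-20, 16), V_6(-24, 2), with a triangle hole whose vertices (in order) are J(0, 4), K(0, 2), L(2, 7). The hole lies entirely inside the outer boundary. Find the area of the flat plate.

Outer boundary:
Σ = (118) + (345) + (245) + (476) + (344) + (232) = 1760
Area = |Σ|/2 = 880.
Hole:
Apply Gauss's area formula: 2A = Σ (x_i·y_{i+1} − x_{i+1}·y_i), indices taken mod 3.
Σ = (0) + (-4) + (8) = 4
Area = |Σ|/2 = 2.
Net area = 880 − 2 = 878.

878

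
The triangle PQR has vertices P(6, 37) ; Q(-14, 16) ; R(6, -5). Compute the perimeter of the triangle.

|PQ| = √((-20)² + (-21)²) = √841 = 29
|QR| = √((20)² + (-21)²) = √841 = 29
|RP| = √((0)² + (42)²) = √1764 = 42
Perimeter = 29 + 29 + 42 = 100.

100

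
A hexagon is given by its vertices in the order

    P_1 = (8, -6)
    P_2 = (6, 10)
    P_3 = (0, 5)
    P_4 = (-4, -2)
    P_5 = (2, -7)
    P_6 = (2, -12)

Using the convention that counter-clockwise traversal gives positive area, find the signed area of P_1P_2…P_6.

Cross-terms: 116, 30, 20, 32, -10, 84  ⇒  Σ = 272
Signed area = Σ/2 = 136 (positive ⇒ counter-clockwise traversal).

136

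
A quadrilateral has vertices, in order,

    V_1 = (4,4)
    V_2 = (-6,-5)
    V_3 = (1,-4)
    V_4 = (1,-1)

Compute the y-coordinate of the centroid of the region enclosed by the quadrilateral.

Apply the shoelace (surveyor's) formula. First the cross-terms c_i = x_i·y_{i+1} − x_{i+1}·y_i:
  4, 29, 3, 8  ⇒  2A = 44, A = 22.
Then Σ (y_i + y_{i+1})·c_i = -256, so ȳ = -256 / (6·22) = -64/33.

-64/33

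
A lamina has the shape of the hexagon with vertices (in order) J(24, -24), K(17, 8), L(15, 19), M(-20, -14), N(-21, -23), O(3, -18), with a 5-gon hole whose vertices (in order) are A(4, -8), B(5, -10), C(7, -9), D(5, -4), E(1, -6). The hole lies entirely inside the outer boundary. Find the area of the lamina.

Outer boundary:
Σ = (600) + (203) + (170) + (166) + (447) + (360) = 1946
Area = |Σ|/2 = 973.
Hole:
Apply Gauss's area formula: 2A = Σ (x_i·y_{i+1} − x_{i+1}·y_i), indices taken mod 5.
Cross-terms: 0, 25, 17, -26, 16  ⇒  Σ = 32
Area = |Σ|/2 = 16.
Net area = 973 − 16 = 957.

957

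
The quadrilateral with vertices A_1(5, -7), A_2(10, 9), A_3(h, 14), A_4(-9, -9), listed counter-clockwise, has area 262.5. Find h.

-2

The doubled signed area Σ (x_i y_{i+1} − x_{i+1} y_i) is linear in h.
With h=0 it equals 489; the coefficient of h is -18 (from the two edges through A_3).
So -18·h + 489 = 2·262.5 = 525 ⇒ h = -2.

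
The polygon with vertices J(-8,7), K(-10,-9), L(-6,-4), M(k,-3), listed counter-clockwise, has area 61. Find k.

0

Write out the shoelace sum; only the two edges meeting at M involve k:
2·Area = [((-6)·(-3) − k·(-4)) + (k·7 − (-8)·(-3))] + 128
       = 11·k + 122 = 122
⇒ k = 0.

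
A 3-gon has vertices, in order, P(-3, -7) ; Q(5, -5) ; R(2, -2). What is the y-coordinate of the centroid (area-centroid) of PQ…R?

-14/3

Apply the shoelace formula. First the cross-terms c_i = x_i·y_{i+1} − x_{i+1}·y_i:
  50, 0, -20  ⇒  2A = 30, A = 15.
Then Σ (y_i + y_{i+1})·c_i = -420, so ȳ = -420 / (6·15) = -14/3.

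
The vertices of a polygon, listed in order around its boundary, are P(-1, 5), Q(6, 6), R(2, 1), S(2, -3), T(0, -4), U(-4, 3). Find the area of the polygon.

45.5

P→Q: (-1)(6) − (6)(5) = -36
Q→R: (6)(1) − (2)(6) = -6
R→S: (2)(-3) − (2)(1) = -8
S→T: (2)(-4) − (0)(-3) = -8
T→U: (0)(3) − (-4)(-4) = -16
U→P: (-4)(5) − (-1)(3) = -17
Σ = -91
Area = |Σ|/2 = 45.5.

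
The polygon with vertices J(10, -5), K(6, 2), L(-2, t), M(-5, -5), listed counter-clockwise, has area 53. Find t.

-3

The doubled signed area Σ (x_i y_{i+1} − x_{i+1} y_i) is linear in t.
With t=0 it equals 139; the coefficient of t is 11 (from the two edges through L).
So 11·t + 139 = 2·53 = 106 ⇒ t = -3.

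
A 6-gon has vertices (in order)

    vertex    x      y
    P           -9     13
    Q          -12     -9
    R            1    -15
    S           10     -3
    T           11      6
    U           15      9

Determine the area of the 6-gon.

Apply the shoelace formula: 2A = Σ (x_i·y_{i+1} − x_{i+1}·y_i), indices taken mod 6.
P→Q: (-9)(-9) − (-12)(13) = 237
Q→R: (-12)(-15) − (1)(-9) = 189
R→S: (1)(-3) − (10)(-15) = 147
S→T: (10)(6) − (11)(-3) = 93
T→U: (11)(9) − (15)(6) = 9
U→P: (15)(13) − (-9)(9) = 276
Σ = 951
Area = |Σ|/2 = 475.5.

475.5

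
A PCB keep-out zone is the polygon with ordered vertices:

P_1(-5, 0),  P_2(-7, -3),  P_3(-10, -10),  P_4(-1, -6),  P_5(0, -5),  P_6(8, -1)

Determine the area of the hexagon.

P_1→P_2: (-5)(-3) − (-7)(0) = 15
P_2→P_3: (-7)(-10) − (-10)(-3) = 40
P_3→P_4: (-10)(-6) − (-1)(-10) = 50
P_4→P_5: (-1)(-5) − (0)(-6) = 5
P_5→P_6: (0)(-1) − (8)(-5) = 40
P_6→P_1: (8)(0) − (-5)(-1) = -5
Σ = 145
Area = |Σ|/2 = 72.5.

72.5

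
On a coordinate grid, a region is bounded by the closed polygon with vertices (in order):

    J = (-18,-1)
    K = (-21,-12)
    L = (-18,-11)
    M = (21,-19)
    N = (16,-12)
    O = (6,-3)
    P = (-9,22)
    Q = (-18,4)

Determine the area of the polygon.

Apply Gauss's area formula: 2A = Σ (x_i·y_{i+1} − x_{i+1}·y_i), indices taken mod 8.
Σ = (195) + (15) + (573) + (52) + (24) + (105) + (360) + (90) = 1414
Area = |Σ|/2 = 707.

707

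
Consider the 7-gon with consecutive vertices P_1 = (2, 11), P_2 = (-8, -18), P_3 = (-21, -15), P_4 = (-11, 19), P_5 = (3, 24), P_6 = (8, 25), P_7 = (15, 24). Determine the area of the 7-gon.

637

Apply the shoelace (surveyor's) formula: 2A = Σ (x_i·y_{i+1} − x_{i+1}·y_i), indices taken mod 7.
Σ = (52) + (-258) + (-564) + (-321) + (-117) + (-183) + (117) = -1274
Area = |Σ|/2 = 637.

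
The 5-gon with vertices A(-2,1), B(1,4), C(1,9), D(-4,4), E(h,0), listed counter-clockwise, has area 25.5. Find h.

-5

Write out the shoelace sum; only the two edges meeting at E involve h:
2·Area = [((-4)·0 − h·4) + (h·1 − (-2)·0)] + 36
       = -3·h + 36 = 51
⇒ h = -5.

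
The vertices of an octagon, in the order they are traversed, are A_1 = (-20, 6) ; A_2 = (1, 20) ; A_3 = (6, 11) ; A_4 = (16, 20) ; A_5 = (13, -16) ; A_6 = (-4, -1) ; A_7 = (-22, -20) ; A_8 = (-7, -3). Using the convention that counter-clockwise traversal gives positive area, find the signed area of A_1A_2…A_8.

Apply the shoelace (surveyor's) formula: 2A = Σ (x_i·y_{i+1} − x_{i+1}·y_i), indices taken mod 8.
Σ = (-406) + (-109) + (-56) + (-516) + (-77) + (58) + (-74) + (-102) = -1282
Signed area = Σ/2 = -641 (negative ⇒ clockwise traversal).

-641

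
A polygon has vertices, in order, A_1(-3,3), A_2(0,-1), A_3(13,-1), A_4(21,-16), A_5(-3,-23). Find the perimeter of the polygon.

86

|A_1A_2| = √((3)² + (-4)²) = √25 = 5
|A_2A_3| = √((13)² + (0)²) = √169 = 13
|A_3A_4| = √((8)² + (-15)²) = √289 = 17
|A_4A_5| = √((-24)² + (-7)²) = √625 = 25
|A_5A_1| = √((0)² + (26)²) = √676 = 26
Perimeter = 5 + 13 + 17 + 25 + 26 = 86.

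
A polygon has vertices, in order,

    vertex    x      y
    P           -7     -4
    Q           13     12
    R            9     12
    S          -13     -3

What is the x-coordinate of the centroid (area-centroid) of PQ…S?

Apply the shoelace formula. First the cross-terms c_i = x_i·y_{i+1} − x_{i+1}·y_i:
  -32, 48, 129, 31  ⇒  2A = 176, A = 88.
Then Σ (x_i + x_{i+1})·c_i = -272, so x̄ = -272 / (6·88) = -17/33.

-17/33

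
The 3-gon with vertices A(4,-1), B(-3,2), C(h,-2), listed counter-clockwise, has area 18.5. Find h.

Write out the shoelace sum; only the two edges meeting at C involve h:
2·Area = [((-3)·(-2) − h·2) + (h·(-1) − 4·(-2))] + 5
       = -3·h + 19 = 37
⇒ h = -6.

-6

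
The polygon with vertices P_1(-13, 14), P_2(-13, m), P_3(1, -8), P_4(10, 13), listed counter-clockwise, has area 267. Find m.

11

The doubled signed area Σ (x_i y_{i+1} − x_{i+1} y_i) is linear in m.
With m=0 it equals 688; the coefficient of m is -14 (from the two edges through P_2).
So -14·m + 688 = 2·267 = 534 ⇒ m = 11.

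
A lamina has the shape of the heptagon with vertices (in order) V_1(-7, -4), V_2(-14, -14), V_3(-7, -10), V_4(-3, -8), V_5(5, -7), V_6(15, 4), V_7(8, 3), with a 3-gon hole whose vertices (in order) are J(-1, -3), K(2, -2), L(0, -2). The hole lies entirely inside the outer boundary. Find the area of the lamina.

Outer boundary:
Apply the surveyor's formula: 2A = Σ (x_i·y_{i+1} − x_{i+1}·y_i), indices taken mod 7.
V_1→V_2: (-7)(-14) − (-14)(-4) = 42
V_2→V_3: (-14)(-10) − (-7)(-14) = 42
V_3→V_4: (-7)(-8) − (-3)(-10) = 26
V_4→V_5: (-3)(-7) − (5)(-8) = 61
V_5→V_6: (5)(4) − (15)(-7) = 125
V_6→V_7: (15)(3) − (8)(4) = 13
V_7→V_1: (8)(-4) − (-7)(3) = -11
Σ = 298
Area = |Σ|/2 = 149.
Hole:
Apply the surveyor's formula: 2A = Σ (x_i·y_{i+1} − x_{i+1}·y_i), indices taken mod 3.
Σ = (8) + (-4) + (-2) = 2
Area = |Σ|/2 = 1.
Net area = 149 − 1 = 148.

148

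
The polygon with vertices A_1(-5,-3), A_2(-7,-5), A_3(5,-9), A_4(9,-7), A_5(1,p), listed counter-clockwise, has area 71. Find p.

0

Write out the shoelace sum; only the two edges meeting at A_5 involve p:
2·Area = [(9·p − 1·(-7)) + (1·(-3) − (-5)·p)] + 138
       = 14·p + 142 = 142
⇒ p = 0.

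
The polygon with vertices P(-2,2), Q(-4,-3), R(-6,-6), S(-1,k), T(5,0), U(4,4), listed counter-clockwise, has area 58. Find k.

The doubled signed area Σ (x_i y_{i+1} − x_{i+1} y_i) is linear in k.
With k=0 it equals 50; the coefficient of k is -11 (from the two edges through S).
So -11·k + 50 = 2·58 = 116 ⇒ k = -6.

-6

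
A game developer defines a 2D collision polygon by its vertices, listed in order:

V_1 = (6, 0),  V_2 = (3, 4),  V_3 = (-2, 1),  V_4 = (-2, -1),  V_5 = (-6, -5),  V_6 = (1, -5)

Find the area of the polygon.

54

V_1→V_2: (6)(4) − (3)(0) = 24
V_2→V_3: (3)(1) − (-2)(4) = 11
V_3→V_4: (-2)(-1) − (-2)(1) = 4
V_4→V_5: (-2)(-5) − (-6)(-1) = 4
V_5→V_6: (-6)(-5) − (1)(-5) = 35
V_6→V_1: (1)(0) − (6)(-5) = 30
Σ = 108
Area = |Σ|/2 = 54.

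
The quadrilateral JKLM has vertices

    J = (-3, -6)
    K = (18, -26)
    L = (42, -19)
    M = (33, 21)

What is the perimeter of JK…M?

140

|JK| = √((21)² + (-20)²) = √841 = 29
|KL| = √((24)² + (7)²) = √625 = 25
|LM| = √((-9)² + (40)²) = √1681 = 41
|MJ| = √((-36)² + (-27)²) = √2025 = 45
Perimeter = 29 + 25 + 41 + 45 = 140.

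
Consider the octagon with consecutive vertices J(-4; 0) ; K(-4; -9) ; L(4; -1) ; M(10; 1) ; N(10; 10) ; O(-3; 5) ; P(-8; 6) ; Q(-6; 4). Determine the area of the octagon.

Apply Gauss's area formula: 2A = Σ (x_i·y_{i+1} − x_{i+1}·y_i), indices taken mod 8.
Cross-terms: 36, 40, 14, 90, 80, 22, 4, 16  ⇒  Σ = 302
Area = |Σ|/2 = 151.

151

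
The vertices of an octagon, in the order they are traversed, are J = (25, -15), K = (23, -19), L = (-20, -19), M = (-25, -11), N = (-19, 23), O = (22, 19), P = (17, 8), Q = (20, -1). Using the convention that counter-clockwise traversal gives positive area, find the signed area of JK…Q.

-1726

Apply the surveyor's formula: 2A = Σ (x_i·y_{i+1} − x_{i+1}·y_i), indices taken mod 8.
Σ = (-130) + (-817) + (-255) + (-784) + (-867) + (-147) + (-177) + (-275) = -3452
Signed area = Σ/2 = -1726 (negative ⇒ clockwise traversal).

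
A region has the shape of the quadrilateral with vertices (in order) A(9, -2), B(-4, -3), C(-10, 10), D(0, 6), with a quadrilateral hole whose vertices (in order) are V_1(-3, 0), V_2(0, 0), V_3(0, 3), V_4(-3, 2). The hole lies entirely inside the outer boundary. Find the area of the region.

102

Outer boundary:
Apply Gauss's area formula: 2A = Σ (x_i·y_{i+1} − x_{i+1}·y_i), indices taken mod 4.
A→B: (9)(-3) − (-4)(-2) = -35
B→C: (-4)(10) − (-10)(-3) = -70
C→D: (-10)(6) − (0)(10) = -60
D→A: (0)(-2) − (9)(6) = -54
Σ = -219
Area = |Σ|/2 = 109.5.
Hole:
Σ = (0) + (0) + (9) + (6) = 15
Area = |Σ|/2 = 7.5.
Net area = 109.5 − 7.5 = 102.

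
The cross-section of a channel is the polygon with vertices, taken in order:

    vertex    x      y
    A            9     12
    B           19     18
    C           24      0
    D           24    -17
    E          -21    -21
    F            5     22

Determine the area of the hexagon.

Apply the shoelace (surveyor's) formula: 2A = Σ (x_i·y_{i+1} − x_{i+1}·y_i), indices taken mod 6.
A→B: (9)(18) − (19)(12) = -66
B→C: (19)(0) − (24)(18) = -432
C→D: (24)(-17) − (24)(0) = -408
D→E: (24)(-21) − (-21)(-17) = -861
E→F: (-21)(22) − (5)(-21) = -357
F→A: (5)(12) − (9)(22) = -138
Σ = -2262
Area = |Σ|/2 = 1131.

1131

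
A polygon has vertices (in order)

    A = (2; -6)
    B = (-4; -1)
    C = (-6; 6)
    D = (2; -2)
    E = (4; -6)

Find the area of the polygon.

Cross-terms: -26, -30, 0, -4, -12  ⇒  Σ = -72
Area = |Σ|/2 = 36.

36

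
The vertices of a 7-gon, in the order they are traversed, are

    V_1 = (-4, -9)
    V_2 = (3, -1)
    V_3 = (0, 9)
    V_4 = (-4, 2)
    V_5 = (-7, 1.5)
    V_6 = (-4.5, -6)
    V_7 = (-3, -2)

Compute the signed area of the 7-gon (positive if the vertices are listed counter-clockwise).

Σ = (31) + (27) + (36) + (8) + (48.75) + (-9) + (19) = 160.75
Signed area = Σ/2 = 80.375 (positive ⇒ counter-clockwise traversal).

80.375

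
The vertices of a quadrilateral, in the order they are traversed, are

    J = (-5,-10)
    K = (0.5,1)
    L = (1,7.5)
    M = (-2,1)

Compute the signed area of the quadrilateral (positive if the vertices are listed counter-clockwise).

J→K: (-5)(1) − (0.5)(-10) = 0
K→L: (0.5)(7.5) − (1)(1) = 2.75
L→M: (1)(1) − (-2)(7.5) = 16
M→J: (-2)(-10) − (-5)(1) = 25
Σ = 43.75
Signed area = Σ/2 = 21.875 (positive ⇒ counter-clockwise traversal).

21.875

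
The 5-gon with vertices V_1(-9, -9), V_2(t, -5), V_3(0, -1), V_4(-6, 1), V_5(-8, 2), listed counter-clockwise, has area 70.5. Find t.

Write out the shoelace sum; only the two edges meeting at V_2 involve t:
2·Area = [((-9)·(-5) − t·(-9)) + (t·(-1) − 0·(-5))] + 80
       = 8·t + 125 = 141
⇒ t = 2.

2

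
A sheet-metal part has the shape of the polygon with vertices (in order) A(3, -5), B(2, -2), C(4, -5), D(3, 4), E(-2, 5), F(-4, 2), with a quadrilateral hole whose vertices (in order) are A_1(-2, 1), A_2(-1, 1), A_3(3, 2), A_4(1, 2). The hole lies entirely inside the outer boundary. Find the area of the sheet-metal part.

41.5

Outer boundary:
Apply the shoelace (surveyor's) formula: 2A = Σ (x_i·y_{i+1} − x_{i+1}·y_i), indices taken mod 6.
A→B: (3)(-2) − (2)(-5) = 4
B→C: (2)(-5) − (4)(-2) = -2
C→D: (4)(4) − (3)(-5) = 31
D→E: (3)(5) − (-2)(4) = 23
E→F: (-2)(2) − (-4)(5) = 16
F→A: (-4)(-5) − (3)(2) = 14
Σ = 86
Area = |Σ|/2 = 43.
Hole:
Cross-terms: -1, -5, 4, 5  ⇒  Σ = 3
Area = |Σ|/2 = 1.5.
Net area = 43 − 1.5 = 41.5.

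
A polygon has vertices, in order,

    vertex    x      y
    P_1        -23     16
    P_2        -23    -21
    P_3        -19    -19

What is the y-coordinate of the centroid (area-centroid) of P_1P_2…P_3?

-8

Apply Gauss's area formula. First the cross-terms c_i = x_i·y_{i+1} − x_{i+1}·y_i:
  851, 38, -741  ⇒  2A = 148, A = 74.
Then Σ (y_i + y_{i+1})·c_i = -3552, so ȳ = -3552 / (6·74) = -8.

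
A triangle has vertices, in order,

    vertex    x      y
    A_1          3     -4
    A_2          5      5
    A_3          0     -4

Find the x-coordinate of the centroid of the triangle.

Apply the surveyor's formula. First the cross-terms c_i = x_i·y_{i+1} − x_{i+1}·y_i:
  35, -20, 12  ⇒  2A = 27, A = 13.5.
Then Σ (x_i + x_{i+1})·c_i = 216, so x̄ = 216 / (6·13.5) = 8/3.

8/3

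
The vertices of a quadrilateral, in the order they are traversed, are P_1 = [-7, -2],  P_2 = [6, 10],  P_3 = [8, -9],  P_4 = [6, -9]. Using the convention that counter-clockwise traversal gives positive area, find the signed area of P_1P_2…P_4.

-142.5

Apply Gauss's area formula: 2A = Σ (x_i·y_{i+1} − x_{i+1}·y_i), indices taken mod 4.
P_1→P_2: (-7)(10) − (6)(-2) = -58
P_2→P_3: (6)(-9) − (8)(10) = -134
P_3→P_4: (8)(-9) − (6)(-9) = -18
P_4→P_1: (6)(-2) − (-7)(-9) = -75
Σ = -285
Signed area = Σ/2 = -142.5 (negative ⇒ clockwise traversal).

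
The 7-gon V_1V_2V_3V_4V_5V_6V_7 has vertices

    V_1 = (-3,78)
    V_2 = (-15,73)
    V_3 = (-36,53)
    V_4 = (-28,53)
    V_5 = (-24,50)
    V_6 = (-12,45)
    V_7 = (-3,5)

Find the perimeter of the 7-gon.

182

|V_1V_2| = √((-12)² + (-5)²) = √169 = 13
|V_2V_3| = √((-21)² + (-20)²) = √841 = 29
|V_3V_4| = √((8)² + (0)²) = √64 = 8
|V_4V_5| = √((4)² + (-3)²) = √25 = 5
|V_5V_6| = √((12)² + (-5)²) = √169 = 13
|V_6V_7| = √((9)² + (-40)²) = √1681 = 41
|V_7V_1| = √((0)² + (73)²) = √5329 = 73
Perimeter = 13 + 29 + 8 + 5 + 13 + 41 + 73 = 182.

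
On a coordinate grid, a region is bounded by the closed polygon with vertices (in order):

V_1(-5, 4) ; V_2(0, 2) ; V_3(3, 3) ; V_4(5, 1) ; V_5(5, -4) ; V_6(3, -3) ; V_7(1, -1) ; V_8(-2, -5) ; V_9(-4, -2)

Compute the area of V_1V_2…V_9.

Σ = (-10) + (-6) + (-12) + (-25) + (-3) + (0) + (-7) + (-16) + (-26) = -105
Area = |Σ|/2 = 52.5.

52.5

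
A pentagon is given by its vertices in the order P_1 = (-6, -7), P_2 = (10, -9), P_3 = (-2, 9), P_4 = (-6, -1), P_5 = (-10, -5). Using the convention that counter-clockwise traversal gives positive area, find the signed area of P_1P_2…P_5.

156

Apply the shoelace formula: 2A = Σ (x_i·y_{i+1} − x_{i+1}·y_i), indices taken mod 5.
Σ = (124) + (72) + (56) + (20) + (40) = 312
Signed area = Σ/2 = 156 (positive ⇒ counter-clockwise traversal).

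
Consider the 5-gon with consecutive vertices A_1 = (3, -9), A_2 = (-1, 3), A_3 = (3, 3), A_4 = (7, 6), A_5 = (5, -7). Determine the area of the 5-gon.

59

Apply Gauss's area formula: 2A = Σ (x_i·y_{i+1} − x_{i+1}·y_i), indices taken mod 5.
A_1→A_2: (3)(3) − (-1)(-9) = 0
A_2→A_3: (-1)(3) − (3)(3) = -12
A_3→A_4: (3)(6) − (7)(3) = -3
A_4→A_5: (7)(-7) − (5)(6) = -79
A_5→A_1: (5)(-9) − (3)(-7) = -24
Σ = -118
Area = |Σ|/2 = 59.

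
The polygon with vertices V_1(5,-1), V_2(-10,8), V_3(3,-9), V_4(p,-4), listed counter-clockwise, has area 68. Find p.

The doubled signed area Σ (x_i y_{i+1} − x_{i+1} y_i) is linear in p.
With p=0 it equals 104; the coefficient of p is 8 (from the two edges through V_4).
So 8·p + 104 = 2·68 = 136 ⇒ p = 4.

4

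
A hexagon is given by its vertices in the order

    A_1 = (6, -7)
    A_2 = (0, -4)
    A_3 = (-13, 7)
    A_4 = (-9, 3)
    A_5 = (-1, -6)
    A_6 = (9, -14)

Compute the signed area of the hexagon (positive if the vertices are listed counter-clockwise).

47

Apply the shoelace formula: 2A = Σ (x_i·y_{i+1} − x_{i+1}·y_i), indices taken mod 6.
Σ = (-24) + (-52) + (24) + (57) + (68) + (21) = 94
Signed area = Σ/2 = 47 (positive ⇒ counter-clockwise traversal).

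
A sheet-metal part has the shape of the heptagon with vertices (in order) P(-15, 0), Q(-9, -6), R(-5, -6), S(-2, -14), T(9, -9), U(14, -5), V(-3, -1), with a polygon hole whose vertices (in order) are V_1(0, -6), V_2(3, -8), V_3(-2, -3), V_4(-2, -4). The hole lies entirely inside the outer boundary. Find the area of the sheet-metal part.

Outer boundary:
Apply the surveyor's formula: 2A = Σ (x_i·y_{i+1} − x_{i+1}·y_i), indices taken mod 7.
P→Q: (-15)(-6) − (-9)(0) = 90
Q→R: (-9)(-6) − (-5)(-6) = 24
R→S: (-5)(-14) − (-2)(-6) = 58
S→T: (-2)(-9) − (9)(-14) = 144
T→U: (9)(-5) − (14)(-9) = 81
U→V: (14)(-1) − (-3)(-5) = -29
V→P: (-3)(0) − (-15)(-1) = -15
Σ = 353
Area = |Σ|/2 = 176.5.
Hole:
Σ = (18) + (-25) + (2) + (12) = 7
Area = |Σ|/2 = 3.5.
Net area = 176.5 − 3.5 = 173.

173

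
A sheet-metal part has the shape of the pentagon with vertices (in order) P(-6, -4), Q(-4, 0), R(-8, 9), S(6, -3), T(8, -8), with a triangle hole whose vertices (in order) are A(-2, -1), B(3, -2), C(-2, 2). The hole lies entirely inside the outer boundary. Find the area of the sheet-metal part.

85.5

Outer boundary:
Apply the shoelace formula: 2A = Σ (x_i·y_{i+1} − x_{i+1}·y_i), indices taken mod 5.
Σ = (-16) + (-36) + (-30) + (-24) + (-80) = -186
Area = |Σ|/2 = 93.
Hole:
Apply the shoelace (surveyor's) formula: 2A = Σ (x_i·y_{i+1} − x_{i+1}·y_i), indices taken mod 3.
Σ = (7) + (2) + (6) = 15
Area = |Σ|/2 = 7.5.
Net area = 93 − 7.5 = 85.5.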